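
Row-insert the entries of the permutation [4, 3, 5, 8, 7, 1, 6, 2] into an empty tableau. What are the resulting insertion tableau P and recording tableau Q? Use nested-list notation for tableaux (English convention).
P = [[1, 2, 6], [3, 5], [4, 7], [8]], Q = [[1, 3, 4], [2, 5], [6, 7], [8]]

Insert each entry of the permutation into P by Schensted row insertion, recording in Q the position of each new cell.

Insert 4: appended to row 1. P = [[4]].
Insert 3: 3 bumps 4 from row 1; 4 starts row 2. P = [[3], [4]].
Insert 5: appended to row 1. P = [[3, 5], [4]].
Insert 8: appended to row 1. P = [[3, 5, 8], [4]].
Insert 7: 7 bumps 8 from row 1; 8 appends to row 2. P = [[3, 5, 7], [4, 8]].
Insert 1: 1 bumps 3 from row 1; 3 bumps 4 from row 2; 4 starts row 3. P = [[1, 5, 7], [3, 8], [4]].
Insert 6: 6 bumps 7 from row 1; 7 bumps 8 from row 2; 8 appends to row 3. P = [[1, 5, 6], [3, 7], [4, 8]].
Insert 2: 2 bumps 5 from row 1; 5 bumps 7 from row 2; 7 bumps 8 from row 3; 8 starts row 4. P = [[1, 2, 6], [3, 5], [4, 7], [8]].

So P = [[1, 2, 6], [3, 5], [4, 7], [8]], Q = [[1, 3, 4], [2, 5], [6, 7], [8]].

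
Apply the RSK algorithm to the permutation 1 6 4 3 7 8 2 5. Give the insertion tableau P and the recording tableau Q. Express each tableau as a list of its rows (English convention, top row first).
Insert each entry of the permutation into P by Schensted row insertion, recording in Q the position of each new cell.

Insert 1: appended to row 1. P = [[1]], Q = [[1]].
Insert 6: appended to row 1. P = [[1, 6]], Q = [[1, 2]].
Insert 4: 4 bumps 6 from row 1; 6 starts row 2. P = [[1, 4], [6]], Q = [[1, 2], [3]].
Insert 3: 3 bumps 4 from row 1; 4 bumps 6 from row 2; 6 starts row 3. P = [[1, 3], [4], [6]], Q = [[1, 2], [3], [4]].
Insert 7: appended to row 1. P = [[1, 3, 7], [4], [6]], Q = [[1, 2, 5], [3], [4]].
Insert 8: appended to row 1. P = [[1, 3, 7, 8], [4], [6]], Q = [[1, 2, 5, 6], [3], [4]].
Insert 2: 2 bumps 3 from row 1; 3 bumps 4 from row 2; 4 bumps 6 from row 3; 6 starts row 4. P = [[1, 2, 7, 8], [3], [4], [6]], Q = [[1, 2, 5, 6], [3], [4], [7]].
Insert 5: 5 bumps 7 from row 1; 7 appends to row 2. P = [[1, 2, 5, 8], [3, 7], [4], [6]], Q = [[1, 2, 5, 6], [3, 8], [4], [7]].

So P = [[1, 2, 5, 8], [3, 7], [4], [6]], Q = [[1, 2, 5, 6], [3, 8], [4], [7]].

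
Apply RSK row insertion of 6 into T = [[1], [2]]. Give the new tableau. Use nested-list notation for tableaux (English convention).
6 is larger than every entry of row 1, so it is appended to row 1. The new tableau is [[1, 6], [2]].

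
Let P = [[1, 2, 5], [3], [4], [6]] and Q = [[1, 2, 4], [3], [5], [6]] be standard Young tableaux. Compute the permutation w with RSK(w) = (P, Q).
Reverse the RSK construction: for i from n down to 1, find the cell of Q containing i, remove the entry at that cell from P, and reverse-bump it up through P; the value ejected from row 1 is w(i).

Step i=6: Q has 6 at row 4, column 1; remove 6 from row 4 of P and reverse-bump: 6 enters row 3 and ejects 4; 4 enters row 2 and ejects 3; 3 enters row 1 and ejects 2. So w(6) = 2. P is now [[1, 3, 5], [4], [6]].
Step i=5: Q has 5 at row 3, column 1; remove 6 from row 3 of P and reverse-bump: 6 enters row 2 and ejects 4; 4 enters row 1 and ejects 3. So w(5) = 3. P is now [[1, 4, 5], [6]].
Step i=4: Q has 4 at row 1, column 3; remove that cell from P, ejecting 5. So w(4) = 5. P is now [[1, 4], [6]].
Step i=3: Q has 3 at row 2, column 1; remove 6 from row 2 of P and reverse-bump: 6 enters row 1 and ejects 4. So w(3) = 4. P is now [[1, 6]].
Step i=2: Q has 2 at row 1, column 2; remove that cell from P, ejecting 6. So w(2) = 6. P is now [[1]].
Step i=1: Q has 1 at row 1, column 1; remove that cell from P, ejecting 1. So w(1) = 1. P is now [].

So w = 1 6 4 5 3 2.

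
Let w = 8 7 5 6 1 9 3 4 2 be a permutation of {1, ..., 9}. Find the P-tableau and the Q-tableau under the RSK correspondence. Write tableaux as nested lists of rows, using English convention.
Insert each entry of the permutation into P by Schensted row insertion, recording in Q the position of each new cell.

Insert 8: appended to row 1. P = [[8]], Q = [[1]].
Insert 7: 7 bumps 8 from row 1; 8 starts row 2. P = [[7], [8]], Q = [[1], [2]].
Insert 5: 5 bumps 7 from row 1; 7 bumps 8 from row 2; 8 starts row 3. P = [[5], [7], [8]], Q = [[1], [2], [3]].
Insert 6: appended to row 1. P = [[5, 6], [7], [8]], Q = [[1, 4], [2], [3]].
Insert 1: 1 bumps 5 from row 1; 5 bumps 7 from row 2; 7 bumps 8 from row 3; 8 starts row 4. P = [[1, 6], [5], [7], [8]], Q = [[1, 4], [2], [3], [5]].
Insert 9: appended to row 1. P = [[1, 6, 9], [5], [7], [8]], Q = [[1, 4, 6], [2], [3], [5]].
Insert 3: 3 bumps 6 from row 1; 6 appends to row 2. P = [[1, 3, 9], [5, 6], [7], [8]], Q = [[1, 4, 6], [2, 7], [3], [5]].
Insert 4: 4 bumps 9 from row 1; 9 appends to row 2. P = [[1, 3, 4], [5, 6, 9], [7], [8]], Q = [[1, 4, 6], [2, 7, 8], [3], [5]].
Insert 2: 2 bumps 3 from row 1; 3 bumps 5 from row 2; 5 bumps 7 from row 3; 7 bumps 8 from row 4; 8 starts row 5. P = [[1, 2, 4], [3, 6, 9], [5], [7], [8]], Q = [[1, 4, 6], [2, 7, 8], [3], [5], [9]].

So P = [[1, 2, 4], [3, 6, 9], [5], [7], [8]], Q = [[1, 4, 6], [2, 7, 8], [3], [5], [9]].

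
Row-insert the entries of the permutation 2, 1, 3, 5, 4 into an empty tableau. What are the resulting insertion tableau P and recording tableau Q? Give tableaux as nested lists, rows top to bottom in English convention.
P = [[1, 3, 4], [2, 5]], Q = [[1, 3, 4], [2, 5]]

Insert each entry of the permutation into P by Schensted row insertion, recording in Q the position of each new cell.

Insert 2: appended to row 1. P = [[2]].
Insert 1: 1 bumps 2 from row 1; 2 starts row 2. P = [[1], [2]].
Insert 3: appended to row 1. P = [[1, 3], [2]].
Insert 5: appended to row 1. P = [[1, 3, 5], [2]].
Insert 4: 4 bumps 5 from row 1; 5 appends to row 2. P = [[1, 3, 4], [2, 5]].

So P = [[1, 3, 4], [2, 5]], Q = [[1, 3, 4], [2, 5]].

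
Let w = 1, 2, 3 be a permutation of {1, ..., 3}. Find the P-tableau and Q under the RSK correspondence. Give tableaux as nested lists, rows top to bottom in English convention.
P = [[1, 2, 3]], Q = [[1, 2, 3]]

Insert each entry of the permutation into P by Schensted row insertion, recording in Q the position of each new cell.

Insert 1: appended to row 1. P = [[1]], Q = [[1]].
Insert 2: appended to row 1. P = [[1, 2]], Q = [[1, 2]].
Insert 3: appended to row 1. P = [[1, 2, 3]], Q = [[1, 2, 3]].

So P = [[1, 2, 3]], Q = [[1, 2, 3]].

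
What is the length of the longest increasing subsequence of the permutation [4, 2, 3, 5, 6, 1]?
4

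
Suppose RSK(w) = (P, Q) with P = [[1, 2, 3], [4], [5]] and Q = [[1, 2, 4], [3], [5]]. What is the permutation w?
1 5 2 4 3

Reverse the RSK construction: for i from n down to 1, find the cell of Q containing i, remove the entry at that cell from P, and reverse-bump it up through P; the value ejected from row 1 is w(i).

Step i=5: Q has 5 at row 3, column 1; remove 5 from row 3 of P and reverse-bump: 5 enters row 2 and ejects 4; 4 enters row 1 and ejects 3. So w(5) = 3. P is now [[1, 2, 4], [5]].
Step i=4: Q has 4 at row 1, column 3; remove that cell from P, ejecting 4. So w(4) = 4. P is now [[1, 2], [5]].
Step i=3: Q has 3 at row 2, column 1; remove 5 from row 2 of P and reverse-bump: 5 enters row 1 and ejects 2. So w(3) = 2. P is now [[1, 5]].
Step i=2: Q has 2 at row 1, column 2; remove that cell from P, ejecting 5. So w(2) = 5. P is now [[1]].
Step i=1: Q has 1 at row 1, column 1; remove that cell from P, ejecting 1. So w(1) = 1. P is now [].

So w = 1 5 2 4 3.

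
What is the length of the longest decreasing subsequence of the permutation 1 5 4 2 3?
3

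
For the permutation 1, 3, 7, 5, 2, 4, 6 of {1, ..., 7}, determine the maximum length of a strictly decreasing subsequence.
3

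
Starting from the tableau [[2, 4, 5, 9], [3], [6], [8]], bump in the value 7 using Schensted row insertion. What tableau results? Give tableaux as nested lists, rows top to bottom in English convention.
In row 1, 7 replaces 9 (the leftmost entry greater than 7); 9 is bumped to row 2. 9 is appended to row 2. The new tableau is [[2, 4, 5, 7], [3, 9], [6], [8]].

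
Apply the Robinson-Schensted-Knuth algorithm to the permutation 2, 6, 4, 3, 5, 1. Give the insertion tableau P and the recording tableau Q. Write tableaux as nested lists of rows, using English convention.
Insert each entry of the permutation into P by Schensted row insertion, recording in Q the position of each new cell.

Insert 2: appended to row 1. P = [[2]].
Insert 6: appended to row 1. P = [[2, 6]].
Insert 4: 4 bumps 6 from row 1; 6 starts row 2. P = [[2, 4], [6]].
Insert 3: 3 bumps 4 from row 1; 4 bumps 6 from row 2; 6 starts row 3. P = [[2, 3], [4], [6]].
Insert 5: appended to row 1. P = [[2, 3, 5], [4], [6]].
Insert 1: 1 bumps 2 from row 1; 2 bumps 4 from row 2; 4 bumps 6 from row 3; 6 starts row 4. P = [[1, 3, 5], [2], [4], [6]].

So P = [[1, 3, 5], [2], [4], [6]], Q = [[1, 2, 5], [3], [4], [6]].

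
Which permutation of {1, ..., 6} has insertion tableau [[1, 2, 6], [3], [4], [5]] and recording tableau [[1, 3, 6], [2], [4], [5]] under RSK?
5 1 4 3 2 6

Reverse the RSK construction: for i from n down to 1, find the cell of Q containing i, remove the entry at that cell from P, and reverse-bump it up through P; the value ejected from row 1 is w(i).

Step i=6: Q has 6 at row 1, column 3; remove that cell from P, ejecting 6. So w(6) = 6. P is now [[1, 2], [3], [4], [5]].
Step i=5: Q has 5 at row 4, column 1; remove 5 from row 4 of P and reverse-bump: 5 enters row 3 and ejects 4; 4 enters row 2 and ejects 3; 3 enters row 1 and ejects 2. So w(5) = 2. P is now [[1, 3], [4], [5]].
Step i=4: Q has 4 at row 3, column 1; remove 5 from row 3 of P and reverse-bump: 5 enters row 2 and ejects 4; 4 enters row 1 and ejects 3. So w(4) = 3. P is now [[1, 4], [5]].
Step i=3: Q has 3 at row 1, column 2; remove that cell from P, ejecting 4. So w(3) = 4. P is now [[1], [5]].
Step i=2: Q has 2 at row 2, column 1; remove 5 from row 2 of P and reverse-bump: 5 enters row 1 and ejects 1. So w(2) = 1. P is now [[5]].
Step i=1: Q has 1 at row 1, column 1; remove that cell from P, ejecting 5. So w(1) = 5. P is now [].

So w = 5 1 4 3 2 6.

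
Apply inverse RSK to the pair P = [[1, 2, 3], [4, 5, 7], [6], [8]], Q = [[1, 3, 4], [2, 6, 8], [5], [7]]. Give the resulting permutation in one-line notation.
8 4 6 7 1 5 2 3

Reverse the RSK construction: for i from n down to 1, find the cell of Q containing i, remove the entry at that cell from P, and reverse-bump it up through P; the value ejected from row 1 is w(i).

Step i=8: Q has 8 at row 2, column 3; remove 7 from row 2 of P and reverse-bump: 7 enters row 1 and ejects 3. So w(8) = 3. P is now [[1, 2, 7], [4, 5], [6], [8]].
Step i=7: Q has 7 at row 4, column 1; remove 8 from row 4 of P and reverse-bump: 8 enters row 3 and ejects 6; 6 enters row 2 and ejects 5; 5 enters row 1 and ejects 2. So w(7) = 2. P is now [[1, 5, 7], [4, 6], [8]].
Step i=6: Q has 6 at row 2, column 2; remove 6 from row 2 of P and reverse-bump: 6 enters row 1 and ejects 5. So w(6) = 5. P is now [[1, 6, 7], [4], [8]].
Step i=5: Q has 5 at row 3, column 1; remove 8 from row 3 of P and reverse-bump: 8 enters row 2 and ejects 4; 4 enters row 1 and ejects 1. So w(5) = 1. P is now [[4, 6, 7], [8]].
Step i=4: Q has 4 at row 1, column 3; remove that cell from P, ejecting 7. So w(4) = 7. P is now [[4, 6], [8]].
Step i=3: Q has 3 at row 1, column 2; remove that cell from P, ejecting 6. So w(3) = 6. P is now [[4], [8]].
Step i=2: Q has 2 at row 2, column 1; remove 8 from row 2 of P and reverse-bump: 8 enters row 1 and ejects 4. So w(2) = 4. P is now [[8]].
Step i=1: Q has 1 at row 1, column 1; remove that cell from P, ejecting 8. So w(1) = 8. P is now [].

So w = 8 4 6 7 1 5 2 3.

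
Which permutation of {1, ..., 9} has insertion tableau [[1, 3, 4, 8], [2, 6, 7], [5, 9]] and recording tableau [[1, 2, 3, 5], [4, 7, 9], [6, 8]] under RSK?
5 6 7 2 9 1 8 3 4

Reverse the RSK construction: for i from n down to 1, find the cell of Q containing i, remove the entry at that cell from P, and reverse-bump it up through P; the value ejected from row 1 is w(i).

Step i=9: Q has 9 at row 2, column 3; remove 7 from row 2 of P and reverse-bump: 7 enters row 1 and ejects 4. So w(9) = 4. P is now [[1, 3, 7, 8], [2, 6], [5, 9]].
Step i=8: Q has 8 at row 3, column 2; remove 9 from row 3 of P and reverse-bump: 9 enters row 2 and ejects 6; 6 enters row 1 and ejects 3. So w(8) = 3. P is now [[1, 6, 7, 8], [2, 9], [5]].
Step i=7: Q has 7 at row 2, column 2; remove 9 from row 2 of P and reverse-bump: 9 enters row 1 and ejects 8. So w(7) = 8. P is now [[1, 6, 7, 9], [2], [5]].
Step i=6: Q has 6 at row 3, column 1; remove 5 from row 3 of P and reverse-bump: 5 enters row 2 and ejects 2; 2 enters row 1 and ejects 1. So w(6) = 1. P is now [[2, 6, 7, 9], [5]].
Step i=5: Q has 5 at row 1, column 4; remove that cell from P, ejecting 9. So w(5) = 9. P is now [[2, 6, 7], [5]].
Step i=4: Q has 4 at row 2, column 1; remove 5 from row 2 of P and reverse-bump: 5 enters row 1 and ejects 2. So w(4) = 2. P is now [[5, 6, 7]].
Step i=3: Q has 3 at row 1, column 3; remove that cell from P, ejecting 7. So w(3) = 7. P is now [[5, 6]].
Step i=2: Q has 2 at row 1, column 2; remove that cell from P, ejecting 6. So w(2) = 6. P is now [[5]].
Step i=1: Q has 1 at row 1, column 1; remove that cell from P, ejecting 5. So w(1) = 5. P is now [].

So w = 5 6 7 2 9 1 8 3 4.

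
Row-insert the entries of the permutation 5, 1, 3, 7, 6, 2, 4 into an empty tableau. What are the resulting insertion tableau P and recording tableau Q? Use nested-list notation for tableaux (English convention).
Insert each entry of the permutation into P by Schensted row insertion, recording in Q the position of each new cell.

Insert 5: appended to row 1. P = [[5]].
Insert 1: 1 bumps 5 from row 1; 5 starts row 2. P = [[1], [5]].
Insert 3: appended to row 1. P = [[1, 3], [5]].
Insert 7: appended to row 1. P = [[1, 3, 7], [5]].
Insert 6: 6 bumps 7 from row 1; 7 appends to row 2. P = [[1, 3, 6], [5, 7]].
Insert 2: 2 bumps 3 from row 1; 3 bumps 5 from row 2; 5 starts row 3. P = [[1, 2, 6], [3, 7], [5]].
Insert 4: 4 bumps 6 from row 1; 6 bumps 7 from row 2; 7 appends to row 3. P = [[1, 2, 4], [3, 6], [5, 7]].

So P = [[1, 2, 4], [3, 6], [5, 7]], Q = [[1, 3, 4], [2, 5], [6, 7]].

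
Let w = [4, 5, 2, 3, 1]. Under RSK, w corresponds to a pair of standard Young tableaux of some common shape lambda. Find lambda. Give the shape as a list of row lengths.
[2, 2, 1]

Row-insert each entry into an empty tableau.

After inserting 4: P = [[4]].
After inserting 5: P = [[4, 5]].
After inserting 2: P = [[2, 5], [4]].
After inserting 3: P = [[2, 3], [4, 5]].
After inserting 1: P = [[1, 3], [2, 5], [4]].

The final insertion tableau P = [[1, 3], [2, 5], [4]] has shape [2, 2, 1].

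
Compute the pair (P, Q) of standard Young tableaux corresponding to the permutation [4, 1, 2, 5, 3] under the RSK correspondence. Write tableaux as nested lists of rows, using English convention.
P = [[1, 2, 3], [4, 5]], Q = [[1, 3, 4], [2, 5]]

Insert each entry of the permutation into P by Schensted row insertion, recording in Q the position of each new cell.

Insert 4: appended to row 1. P = [[4]], Q = [[1]].
Insert 1: 1 bumps 4 from row 1; 4 starts row 2. P = [[1], [4]], Q = [[1], [2]].
Insert 2: appended to row 1. P = [[1, 2], [4]], Q = [[1, 3], [2]].
Insert 5: appended to row 1. P = [[1, 2, 5], [4]], Q = [[1, 3, 4], [2]].
Insert 3: 3 bumps 5 from row 1; 5 appends to row 2. P = [[1, 2, 3], [4, 5]], Q = [[1, 3, 4], [2, 5]].

So P = [[1, 2, 3], [4, 5]], Q = [[1, 3, 4], [2, 5]].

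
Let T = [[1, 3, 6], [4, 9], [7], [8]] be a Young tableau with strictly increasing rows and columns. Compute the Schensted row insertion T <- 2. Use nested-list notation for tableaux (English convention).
[[1, 2, 6], [3, 9], [4], [7], [8]]

In row 1, 2 replaces 3 (the leftmost entry greater than 2); 3 is bumped to row 2. In row 2, 3 replaces 4 (the leftmost entry greater than 3); 4 is bumped to row 3. In row 3, 4 replaces 7 (the leftmost entry greater than 4); 7 is bumped to row 4. In row 4, 7 replaces 8 (the leftmost entry greater than 7); 8 is bumped to row 5. 8 starts a new row 5. The new tableau is [[1, 2, 6], [3, 9], [4], [7], [8]].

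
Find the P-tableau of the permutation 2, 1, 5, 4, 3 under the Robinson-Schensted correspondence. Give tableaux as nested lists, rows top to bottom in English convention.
P = [[1, 3], [2, 4], [5]]

Insert 2: appended to row 1. P = [[2]].
Insert 1: 1 bumps 2 from row 1; 2 starts row 2. P = [[1], [2]].
Insert 5: appended to row 1. P = [[1, 5], [2]].
Insert 4: 4 bumps 5 from row 1; 5 appends to row 2. P = [[1, 4], [2, 5]].
Insert 3: 3 bumps 4 from row 1; 4 bumps 5 from row 2; 5 starts row 3. P = [[1, 3], [2, 4], [5]].

So P = [[1, 3], [2, 4], [5]].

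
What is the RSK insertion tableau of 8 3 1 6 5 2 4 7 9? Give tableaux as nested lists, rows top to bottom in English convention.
Insert 8: appended to row 1. P = [[8]].
Insert 3: 3 bumps 8 from row 1; 8 starts row 2. P = [[3], [8]].
Insert 1: 1 bumps 3 from row 1; 3 bumps 8 from row 2; 8 starts row 3. P = [[1], [3], [8]].
Insert 6: appended to row 1. P = [[1, 6], [3], [8]].
Insert 5: 5 bumps 6 from row 1; 6 appends to row 2. P = [[1, 5], [3, 6], [8]].
Insert 2: 2 bumps 5 from row 1; 5 bumps 6 from row 2; 6 bumps 8 from row 3; 8 starts row 4. P = [[1, 2], [3, 5], [6], [8]].
Insert 4: appended to row 1. P = [[1, 2, 4], [3, 5], [6], [8]].
Insert 7: appended to row 1. P = [[1, 2, 4, 7], [3, 5], [6], [8]].
Insert 9: appended to row 1. P = [[1, 2, 4, 7, 9], [3, 5], [6], [8]].

So P = [[1, 2, 4, 7, 9], [3, 5], [6], [8]].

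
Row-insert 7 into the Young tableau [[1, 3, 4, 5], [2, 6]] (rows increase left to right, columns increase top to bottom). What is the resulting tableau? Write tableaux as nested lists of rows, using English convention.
7 is larger than every entry of row 1, so it is appended to row 1. The new tableau is [[1, 3, 4, 5, 7], [2, 6]].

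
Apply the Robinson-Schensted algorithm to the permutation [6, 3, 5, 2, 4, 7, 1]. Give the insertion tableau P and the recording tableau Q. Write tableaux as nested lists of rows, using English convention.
P = [[1, 4, 7], [2, 5], [3], [6]], Q = [[1, 3, 6], [2, 5], [4], [7]]

Insert each entry of the permutation into P by Schensted row insertion, recording in Q the position of each new cell.

Insert 6: appended to row 1. P = [[6]].
Insert 3: 3 bumps 6 from row 1; 6 starts row 2. P = [[3], [6]].
Insert 5: appended to row 1. P = [[3, 5], [6]].
Insert 2: 2 bumps 3 from row 1; 3 bumps 6 from row 2; 6 starts row 3. P = [[2, 5], [3], [6]].
Insert 4: 4 bumps 5 from row 1; 5 appends to row 2. P = [[2, 4], [3, 5], [6]].
Insert 7: appended to row 1. P = [[2, 4, 7], [3, 5], [6]].
Insert 1: 1 bumps 2 from row 1; 2 bumps 3 from row 2; 3 bumps 6 from row 3; 6 starts row 4. P = [[1, 4, 7], [2, 5], [3], [6]].

So P = [[1, 4, 7], [2, 5], [3], [6]], Q = [[1, 3, 6], [2, 5], [4], [7]].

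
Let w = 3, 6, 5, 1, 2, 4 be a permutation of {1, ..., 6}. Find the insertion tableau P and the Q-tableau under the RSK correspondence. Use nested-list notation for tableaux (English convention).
P = [[1, 2, 4], [3, 5], [6]], Q = [[1, 2, 6], [3, 5], [4]]

Insert each entry of the permutation into P by Schensted row insertion, recording in Q the position of each new cell.

Insert 3: appended to row 1. P = [[3]].
Insert 6: appended to row 1. P = [[3, 6]].
Insert 5: 5 bumps 6 from row 1; 6 starts row 2. P = [[3, 5], [6]].
Insert 1: 1 bumps 3 from row 1; 3 bumps 6 from row 2; 6 starts row 3. P = [[1, 5], [3], [6]].
Insert 2: 2 bumps 5 from row 1; 5 appends to row 2. P = [[1, 2], [3, 5], [6]].
Insert 4: appended to row 1. P = [[1, 2, 4], [3, 5], [6]].

So P = [[1, 2, 4], [3, 5], [6]], Q = [[1, 2, 6], [3, 5], [4]].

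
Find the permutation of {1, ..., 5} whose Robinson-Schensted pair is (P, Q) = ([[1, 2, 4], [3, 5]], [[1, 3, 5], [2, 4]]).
Reverse RSK: for i = n, n-1, ..., 1, locate i in Q, remove the corresponding corner cell from P, and reverse-bump its entry up through P; the value ejected from row 1 is w(i).

So w = 3 1 5 2 4.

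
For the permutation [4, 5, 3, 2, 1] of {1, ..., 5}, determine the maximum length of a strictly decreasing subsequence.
4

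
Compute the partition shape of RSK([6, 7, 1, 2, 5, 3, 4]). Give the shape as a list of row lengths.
[4, 2, 1]

Row-insert each entry into an empty tableau.

After inserting 6: P = [[6]].
After inserting 7: P = [[6, 7]].
After inserting 1: P = [[1, 7], [6]].
After inserting 2: P = [[1, 2], [6, 7]].
After inserting 5: P = [[1, 2, 5], [6, 7]].
After inserting 3: P = [[1, 2, 3], [5, 7], [6]].
After inserting 4: P = [[1, 2, 3, 4], [5, 7], [6]].

The final insertion tableau P = [[1, 2, 3, 4], [5, 7], [6]] has shape [4, 2, 1].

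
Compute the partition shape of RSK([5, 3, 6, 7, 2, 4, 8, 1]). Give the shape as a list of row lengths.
[4, 2, 1, 1]

Row-insert each entry into an empty tableau.

After inserting 5: P = [[5]].
After inserting 3: P = [[3], [5]].
After inserting 6: P = [[3, 6], [5]].
After inserting 7: P = [[3, 6, 7], [5]].
After inserting 2: P = [[2, 6, 7], [3], [5]].
After inserting 4: P = [[2, 4, 7], [3, 6], [5]].
After inserting 8: P = [[2, 4, 7, 8], [3, 6], [5]].
After inserting 1: P = [[1, 4, 7, 8], [2, 6], [3], [5]].

The final insertion tableau P = [[1, 4, 7, 8], [2, 6], [3], [5]] has shape [4, 2, 1, 1].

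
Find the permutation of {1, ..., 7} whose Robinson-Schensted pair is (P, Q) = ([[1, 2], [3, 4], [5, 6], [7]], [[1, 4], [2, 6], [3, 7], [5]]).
7 5 3 6 1 4 2

Reverse the RSK construction: for i from n down to 1, find the cell of Q containing i, remove the entry at that cell from P, and reverse-bump it up through P; the value ejected from row 1 is w(i).

Step i=7: Q has 7 at row 3, column 2; remove 6 from row 3 of P and reverse-bump: 6 enters row 2 and ejects 4; 4 enters row 1 and ejects 2. So w(7) = 2. P is now [[1, 4], [3, 6], [5], [7]].
Step i=6: Q has 6 at row 2, column 2; remove 6 from row 2 of P and reverse-bump: 6 enters row 1 and ejects 4. So w(6) = 4. P is now [[1, 6], [3], [5], [7]].
Step i=5: Q has 5 at row 4, column 1; remove 7 from row 4 of P and reverse-bump: 7 enters row 3 and ejects 5; 5 enters row 2 and ejects 3; 3 enters row 1 and ejects 1. So w(5) = 1. P is now [[3, 6], [5], [7]].
Step i=4: Q has 4 at row 1, column 2; remove that cell from P, ejecting 6. So w(4) = 6. P is now [[3], [5], [7]].
Step i=3: Q has 3 at row 3, column 1; remove 7 from row 3 of P and reverse-bump: 7 enters row 2 and ejects 5; 5 enters row 1 and ejects 3. So w(3) = 3. P is now [[5], [7]].
Step i=2: Q has 2 at row 2, column 1; remove 7 from row 2 of P and reverse-bump: 7 enters row 1 and ejects 5. So w(2) = 5. P is now [[7]].
Step i=1: Q has 1 at row 1, column 1; remove that cell from P, ejecting 7. So w(1) = 7. P is now [].

So w = 7 5 3 6 1 4 2.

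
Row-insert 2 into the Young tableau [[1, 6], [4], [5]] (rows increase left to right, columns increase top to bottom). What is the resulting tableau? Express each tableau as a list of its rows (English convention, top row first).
[[1, 2], [4, 6], [5]]

In row 1, 2 replaces 6 (the leftmost entry greater than 2); 6 is bumped to row 2. 6 is appended to row 2. The new tableau is [[1, 2], [4, 6], [5]].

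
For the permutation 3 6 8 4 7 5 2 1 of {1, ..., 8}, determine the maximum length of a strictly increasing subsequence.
3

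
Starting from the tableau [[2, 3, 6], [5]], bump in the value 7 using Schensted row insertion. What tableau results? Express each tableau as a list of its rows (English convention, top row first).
[[2, 3, 6, 7], [5]]

7 is larger than every entry of row 1, so it is appended to row 1. The new tableau is [[2, 3, 6, 7], [5]].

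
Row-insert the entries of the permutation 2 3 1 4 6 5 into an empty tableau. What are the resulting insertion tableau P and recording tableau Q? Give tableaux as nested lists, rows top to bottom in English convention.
P = [[1, 3, 4, 5], [2, 6]], Q = [[1, 2, 4, 5], [3, 6]]

Insert each entry of the permutation into P by Schensted row insertion, recording in Q the position of each new cell.

Insert 2: appended to row 1. P = [[2]].
Insert 3: appended to row 1. P = [[2, 3]].
Insert 1: 1 bumps 2 from row 1; 2 starts row 2. P = [[1, 3], [2]].
Insert 4: appended to row 1. P = [[1, 3, 4], [2]].
Insert 6: appended to row 1. P = [[1, 3, 4, 6], [2]].
Insert 5: 5 bumps 6 from row 1; 6 appends to row 2. P = [[1, 3, 4, 5], [2, 6]].

So P = [[1, 3, 4, 5], [2, 6]], Q = [[1, 2, 4, 5], [3, 6]].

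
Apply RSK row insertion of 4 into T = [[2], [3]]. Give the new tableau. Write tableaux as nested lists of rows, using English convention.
[[2, 4], [3]]

4 is larger than every entry of row 1, so it is appended to row 1. The new tableau is [[2, 4], [3]].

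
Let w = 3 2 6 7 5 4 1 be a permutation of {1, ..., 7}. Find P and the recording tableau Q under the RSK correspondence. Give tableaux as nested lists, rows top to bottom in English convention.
Insert each entry of the permutation into P by Schensted row insertion, recording in Q the position of each new cell.

Insert 3: appended to row 1. P = [[3]], Q = [[1]].
Insert 2: 2 bumps 3 from row 1; 3 starts row 2. P = [[2], [3]], Q = [[1], [2]].
Insert 6: appended to row 1. P = [[2, 6], [3]], Q = [[1, 3], [2]].
Insert 7: appended to row 1. P = [[2, 6, 7], [3]], Q = [[1, 3, 4], [2]].
Insert 5: 5 bumps 6 from row 1; 6 appends to row 2. P = [[2, 5, 7], [3, 6]], Q = [[1, 3, 4], [2, 5]].
Insert 4: 4 bumps 5 from row 1; 5 bumps 6 from row 2; 6 starts row 3. P = [[2, 4, 7], [3, 5], [6]], Q = [[1, 3, 4], [2, 5], [6]].
Insert 1: 1 bumps 2 from row 1; 2 bumps 3 from row 2; 3 bumps 6 from row 3; 6 starts row 4. P = [[1, 4, 7], [2, 5], [3], [6]], Q = [[1, 3, 4], [2, 5], [6], [7]].

So P = [[1, 4, 7], [2, 5], [3], [6]], Q = [[1, 3, 4], [2, 5], [6], [7]].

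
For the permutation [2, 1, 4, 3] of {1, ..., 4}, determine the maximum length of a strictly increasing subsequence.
2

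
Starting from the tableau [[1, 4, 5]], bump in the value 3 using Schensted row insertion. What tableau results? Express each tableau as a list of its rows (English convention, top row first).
In row 1, 3 replaces 4 (the leftmost entry greater than 3); 4 is bumped to row 2. 4 starts a new row 2. The new tableau is [[1, 3, 5], [4]].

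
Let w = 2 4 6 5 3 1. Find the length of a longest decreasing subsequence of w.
4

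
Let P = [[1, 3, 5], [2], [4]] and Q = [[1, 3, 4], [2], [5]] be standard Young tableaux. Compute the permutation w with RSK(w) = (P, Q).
Reverse the RSK construction: for i from n down to 1, find the cell of Q containing i, remove the entry at that cell from P, and reverse-bump it up through P; the value ejected from row 1 is w(i).

Step i=5: Q has 5 at row 3, column 1; remove 4 from row 3 of P and reverse-bump: 4 enters row 2 and ejects 2; 2 enters row 1 and ejects 1. So w(5) = 1. P is now [[2, 3, 5], [4]].
Step i=4: Q has 4 at row 1, column 3; remove that cell from P, ejecting 5. So w(4) = 5. P is now [[2, 3], [4]].
Step i=3: Q has 3 at row 1, column 2; remove that cell from P, ejecting 3. So w(3) = 3. P is now [[2], [4]].
Step i=2: Q has 2 at row 2, column 1; remove 4 from row 2 of P and reverse-bump: 4 enters row 1 and ejects 2. So w(2) = 2. P is now [[4]].
Step i=1: Q has 1 at row 1, column 1; remove that cell from P, ejecting 4. So w(1) = 4. P is now [].

So w = 4 2 3 5 1.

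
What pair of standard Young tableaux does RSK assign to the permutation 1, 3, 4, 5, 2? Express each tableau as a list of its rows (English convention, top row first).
Insert each entry of the permutation into P by Schensted row insertion, recording in Q the position of each new cell.

After inserting 1: P = [[1]].
After inserting 3: P = [[1, 3]].
After inserting 4: P = [[1, 3, 4]].
After inserting 5: P = [[1, 3, 4, 5]].
After inserting 2: P = [[1, 2, 4, 5], [3]].

So P = [[1, 2, 4, 5], [3]], Q = [[1, 2, 3, 4], [5]].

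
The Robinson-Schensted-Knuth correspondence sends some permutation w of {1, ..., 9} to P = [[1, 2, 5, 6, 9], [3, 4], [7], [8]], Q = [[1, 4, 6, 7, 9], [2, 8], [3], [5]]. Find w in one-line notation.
8 7 3 4 1 5 6 2 9

Reverse the RSK construction: for i from n down to 1, find the cell of Q containing i, remove the entry at that cell from P, and reverse-bump it up through P; the value ejected from row 1 is w(i).

Step i=9: Q has 9 at row 1, column 5; remove that cell from P, ejecting 9. So w(9) = 9. P is now [[1, 2, 5, 6], [3, 4], [7], [8]].
Step i=8: Q has 8 at row 2, column 2; remove 4 from row 2 of P and reverse-bump: 4 enters row 1 and ejects 2. So w(8) = 2. P is now [[1, 4, 5, 6], [3], [7], [8]].
Step i=7: Q has 7 at row 1, column 4; remove that cell from P, ejecting 6. So w(7) = 6. P is now [[1, 4, 5], [3], [7], [8]].
Step i=6: Q has 6 at row 1, column 3; remove that cell from P, ejecting 5. So w(6) = 5. P is now [[1, 4], [3], [7], [8]].
Step i=5: Q has 5 at row 4, column 1; remove 8 from row 4 of P and reverse-bump: 8 enters row 3 and ejects 7; 7 enters row 2 and ejects 3; 3 enters row 1 and ejects 1. So w(5) = 1. P is now [[3, 4], [7], [8]].
Step i=4: Q has 4 at row 1, column 2; remove that cell from P, ejecting 4. So w(4) = 4. P is now [[3], [7], [8]].
Step i=3: Q has 3 at row 3, column 1; remove 8 from row 3 of P and reverse-bump: 8 enters row 2 and ejects 7; 7 enters row 1 and ejects 3. So w(3) = 3. P is now [[7], [8]].
Step i=2: Q has 2 at row 2, column 1; remove 8 from row 2 of P and reverse-bump: 8 enters row 1 and ejects 7. So w(2) = 7. P is now [[8]].
Step i=1: Q has 1 at row 1, column 1; remove that cell from P, ejecting 8. So w(1) = 8. P is now [].

So w = 8 7 3 4 1 5 6 2 9.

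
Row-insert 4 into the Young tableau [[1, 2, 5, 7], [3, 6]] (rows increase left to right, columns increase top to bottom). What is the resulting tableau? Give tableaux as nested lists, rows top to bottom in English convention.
In row 1, 4 replaces 5 (the leftmost entry greater than 4); 5 is bumped to row 2. In row 2, 5 replaces 6 (the leftmost entry greater than 5); 6 is bumped to row 3. 6 starts a new row 3. The new tableau is [[1, 2, 4, 7], [3, 5], [6]].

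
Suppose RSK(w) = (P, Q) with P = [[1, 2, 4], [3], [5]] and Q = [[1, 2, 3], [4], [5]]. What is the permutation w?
1 3 5 4 2

Reverse RSK: for i = n, n-1, ..., 1, locate i in Q, remove the corresponding corner cell from P, and reverse-bump its entry up through P; the value ejected from row 1 is w(i).

So w = 1 3 5 4 2.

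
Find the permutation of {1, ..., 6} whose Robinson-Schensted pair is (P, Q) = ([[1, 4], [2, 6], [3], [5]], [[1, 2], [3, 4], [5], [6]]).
Reverse RSK: for i = n, n-1, ..., 1, locate i in Q, remove the corresponding corner cell from P, and reverse-bump its entry up through P; the value ejected from row 1 is w(i).

So w = 5 6 3 4 2 1.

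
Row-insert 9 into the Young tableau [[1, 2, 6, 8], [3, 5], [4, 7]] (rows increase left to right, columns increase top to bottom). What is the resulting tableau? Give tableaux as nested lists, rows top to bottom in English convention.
[[1, 2, 6, 8, 9], [3, 5], [4, 7]]

9 is larger than every entry of row 1, so it is appended to row 1. The new tableau is [[1, 2, 6, 8, 9], [3, 5], [4, 7]].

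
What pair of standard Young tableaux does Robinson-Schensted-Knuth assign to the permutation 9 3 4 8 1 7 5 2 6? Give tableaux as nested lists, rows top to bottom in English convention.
Insert each entry of the permutation into P by Schensted row insertion, recording in Q the position of each new cell.

Insert 9: appended to row 1. P = [[9]].
Insert 3: 3 bumps 9 from row 1; 9 starts row 2. P = [[3], [9]].
Insert 4: appended to row 1. P = [[3, 4], [9]].
Insert 8: appended to row 1. P = [[3, 4, 8], [9]].
Insert 1: 1 bumps 3 from row 1; 3 bumps 9 from row 2; 9 starts row 3. P = [[1, 4, 8], [3], [9]].
Insert 7: 7 bumps 8 from row 1; 8 appends to row 2. P = [[1, 4, 7], [3, 8], [9]].
Insert 5: 5 bumps 7 from row 1; 7 bumps 8 from row 2; 8 bumps 9 from row 3; 9 starts row 4. P = [[1, 4, 5], [3, 7], [8], [9]].
Insert 2: 2 bumps 4 from row 1; 4 bumps 7 from row 2; 7 bumps 8 from row 3; 8 bumps 9 from row 4; 9 starts row 5. P = [[1, 2, 5], [3, 4], [7], [8], [9]].
Insert 6: appended to row 1. P = [[1, 2, 5, 6], [3, 4], [7], [8], [9]].

So P = [[1, 2, 5, 6], [3, 4], [7], [8], [9]], Q = [[1, 3, 4, 9], [2, 6], [5], [7], [8]].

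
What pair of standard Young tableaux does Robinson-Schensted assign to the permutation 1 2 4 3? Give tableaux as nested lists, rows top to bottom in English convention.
P = [[1, 2, 3], [4]], Q = [[1, 2, 3], [4]]

Insert each entry of the permutation into P by Schensted row insertion, recording in Q the position of each new cell.

Insert 1: appended to row 1. P = [[1]], Q = [[1]].
Insert 2: appended to row 1. P = [[1, 2]], Q = [[1, 2]].
Insert 4: appended to row 1. P = [[1, 2, 4]], Q = [[1, 2, 3]].
Insert 3: 3 bumps 4 from row 1; 4 starts row 2. P = [[1, 2, 3], [4]], Q = [[1, 2, 3], [4]].

So P = [[1, 2, 3], [4]], Q = [[1, 2, 3], [4]].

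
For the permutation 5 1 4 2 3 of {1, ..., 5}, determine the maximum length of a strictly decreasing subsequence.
3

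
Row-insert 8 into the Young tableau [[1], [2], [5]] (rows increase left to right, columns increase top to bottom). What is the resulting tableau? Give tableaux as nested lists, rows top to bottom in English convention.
[[1, 8], [2], [5]]

8 is larger than every entry of row 1, so it is appended to row 1. The new tableau is [[1, 8], [2], [5]].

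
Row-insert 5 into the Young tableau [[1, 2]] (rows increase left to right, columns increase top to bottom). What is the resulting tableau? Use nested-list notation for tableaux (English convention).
[[1, 2, 5]]

5 is larger than every entry of row 1, so it is appended to row 1. The new tableau is [[1, 2, 5]].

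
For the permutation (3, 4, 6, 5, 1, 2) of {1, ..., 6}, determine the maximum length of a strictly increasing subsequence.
3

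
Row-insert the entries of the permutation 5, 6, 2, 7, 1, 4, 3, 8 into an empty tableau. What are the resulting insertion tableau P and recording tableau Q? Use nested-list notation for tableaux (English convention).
P = [[1, 3, 7, 8], [2, 4], [5, 6]], Q = [[1, 2, 4, 8], [3, 6], [5, 7]]

Insert each entry of the permutation into P by Schensted row insertion, recording in Q the position of each new cell.

Insert 5: appended to row 1. P = [[5]], Q = [[1]].
Insert 6: appended to row 1. P = [[5, 6]], Q = [[1, 2]].
Insert 2: 2 bumps 5 from row 1; 5 starts row 2. P = [[2, 6], [5]], Q = [[1, 2], [3]].
Insert 7: appended to row 1. P = [[2, 6, 7], [5]], Q = [[1, 2, 4], [3]].
Insert 1: 1 bumps 2 from row 1; 2 bumps 5 from row 2; 5 starts row 3. P = [[1, 6, 7], [2], [5]], Q = [[1, 2, 4], [3], [5]].
Insert 4: 4 bumps 6 from row 1; 6 appends to row 2. P = [[1, 4, 7], [2, 6], [5]], Q = [[1, 2, 4], [3, 6], [5]].
Insert 3: 3 bumps 4 from row 1; 4 bumps 6 from row 2; 6 appends to row 3. P = [[1, 3, 7], [2, 4], [5, 6]], Q = [[1, 2, 4], [3, 6], [5, 7]].
Insert 8: appended to row 1. P = [[1, 3, 7, 8], [2, 4], [5, 6]], Q = [[1, 2, 4, 8], [3, 6], [5, 7]].

So P = [[1, 3, 7, 8], [2, 4], [5, 6]], Q = [[1, 2, 4, 8], [3, 6], [5, 7]].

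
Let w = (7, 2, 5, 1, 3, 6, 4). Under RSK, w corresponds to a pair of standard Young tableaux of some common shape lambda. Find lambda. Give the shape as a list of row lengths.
Row-insert each entry into an empty tableau.

After inserting 7: P = [[7]].
After inserting 2: P = [[2], [7]].
After inserting 5: P = [[2, 5], [7]].
After inserting 1: P = [[1, 5], [2], [7]].
After inserting 3: P = [[1, 3], [2, 5], [7]].
After inserting 6: P = [[1, 3, 6], [2, 5], [7]].
After inserting 4: P = [[1, 3, 4], [2, 5, 6], [7]].

The final insertion tableau P = [[1, 3, 4], [2, 5, 6], [7]] has shape [3, 3, 1].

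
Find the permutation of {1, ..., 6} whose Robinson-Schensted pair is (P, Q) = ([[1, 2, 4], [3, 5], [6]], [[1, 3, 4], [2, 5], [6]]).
3 1 2 6 5 4

Reverse RSK: for i = n, n-1, ..., 1, locate i in Q, remove the corresponding corner cell from P, and reverse-bump its entry up through P; the value ejected from row 1 is w(i).

So w = 3 1 2 6 5 4.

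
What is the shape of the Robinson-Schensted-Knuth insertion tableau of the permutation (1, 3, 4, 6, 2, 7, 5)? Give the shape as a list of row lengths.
[5, 2]

RSK row insertion gives P = [[1, 2, 4, 5, 7], [3, 6]], which has shape [5, 2].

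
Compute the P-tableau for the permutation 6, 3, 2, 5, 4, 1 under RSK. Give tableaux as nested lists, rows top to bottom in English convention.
P = [[1, 4], [2, 5], [3], [6]]

Insert 6: appended to row 1. P = [[6]].
Insert 3: 3 bumps 6 from row 1; 6 starts row 2. P = [[3], [6]].
Insert 2: 2 bumps 3 from row 1; 3 bumps 6 from row 2; 6 starts row 3. P = [[2], [3], [6]].
Insert 5: appended to row 1. P = [[2, 5], [3], [6]].
Insert 4: 4 bumps 5 from row 1; 5 appends to row 2. P = [[2, 4], [3, 5], [6]].
Insert 1: 1 bumps 2 from row 1; 2 bumps 3 from row 2; 3 bumps 6 from row 3; 6 starts row 4. P = [[1, 4], [2, 5], [3], [6]].

So P = [[1, 4], [2, 5], [3], [6]].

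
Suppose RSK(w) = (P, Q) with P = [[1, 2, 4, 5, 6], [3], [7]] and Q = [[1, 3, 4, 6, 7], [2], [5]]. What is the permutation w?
Reverse the RSK construction: for i from n down to 1, find the cell of Q containing i, remove the entry at that cell from P, and reverse-bump it up through P; the value ejected from row 1 is w(i).

Step i=7: Q has 7 at row 1, column 5; remove that cell from P, ejecting 6. So w(7) = 6. P is now [[1, 2, 4, 5], [3], [7]].
Step i=6: Q has 6 at row 1, column 4; remove that cell from P, ejecting 5. So w(6) = 5. P is now [[1, 2, 4], [3], [7]].
Step i=5: Q has 5 at row 3, column 1; remove 7 from row 3 of P and reverse-bump: 7 enters row 2 and ejects 3; 3 enters row 1 and ejects 2. So w(5) = 2. P is now [[1, 3, 4], [7]].
Step i=4: Q has 4 at row 1, column 3; remove that cell from P, ejecting 4. So w(4) = 4. P is now [[1, 3], [7]].
Step i=3: Q has 3 at row 1, column 2; remove that cell from P, ejecting 3. So w(3) = 3. P is now [[1], [7]].
Step i=2: Q has 2 at row 2, column 1; remove 7 from row 2 of P and reverse-bump: 7 enters row 1 and ejects 1. So w(2) = 1. P is now [[7]].
Step i=1: Q has 1 at row 1, column 1; remove that cell from P, ejecting 7. So w(1) = 7. P is now [].

So w = 7 1 3 4 2 5 6.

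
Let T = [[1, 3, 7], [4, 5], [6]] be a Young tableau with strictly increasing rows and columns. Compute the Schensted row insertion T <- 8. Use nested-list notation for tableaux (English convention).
[[1, 3, 7, 8], [4, 5], [6]]

8 is larger than every entry of row 1, so it is appended to row 1. The new tableau is [[1, 3, 7, 8], [4, 5], [6]].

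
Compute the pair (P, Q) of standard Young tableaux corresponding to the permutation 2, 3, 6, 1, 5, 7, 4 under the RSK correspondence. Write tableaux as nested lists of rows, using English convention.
Insert each entry of the permutation into P by Schensted row insertion, recording in Q the position of each new cell.

Insert 2: appended to row 1. P = [[2]], Q = [[1]].
Insert 3: appended to row 1. P = [[2, 3]], Q = [[1, 2]].
Insert 6: appended to row 1. P = [[2, 3, 6]], Q = [[1, 2, 3]].
Insert 1: 1 bumps 2 from row 1; 2 starts row 2. P = [[1, 3, 6], [2]], Q = [[1, 2, 3], [4]].
Insert 5: 5 bumps 6 from row 1; 6 appends to row 2. P = [[1, 3, 5], [2, 6]], Q = [[1, 2, 3], [4, 5]].
Insert 7: appended to row 1. P = [[1, 3, 5, 7], [2, 6]], Q = [[1, 2, 3, 6], [4, 5]].
Insert 4: 4 bumps 5 from row 1; 5 bumps 6 from row 2; 6 starts row 3. P = [[1, 3, 4, 7], [2, 5], [6]], Q = [[1, 2, 3, 6], [4, 5], [7]].

So P = [[1, 3, 4, 7], [2, 5], [6]], Q = [[1, 2, 3, 6], [4, 5], [7]].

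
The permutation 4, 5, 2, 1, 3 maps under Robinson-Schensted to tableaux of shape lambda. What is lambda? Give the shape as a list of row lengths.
RSK row insertion gives P = [[1, 3], [2, 5], [4]], which has shape [2, 2, 1].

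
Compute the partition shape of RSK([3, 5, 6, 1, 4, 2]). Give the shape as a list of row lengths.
[3, 2, 1]

RSK row insertion gives P = [[1, 2, 6], [3, 4], [5]], which has shape [3, 2, 1].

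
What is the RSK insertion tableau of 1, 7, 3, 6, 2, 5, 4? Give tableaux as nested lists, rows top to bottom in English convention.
P = [[1, 2, 4], [3, 5], [6], [7]]

Insert 1: appended to row 1. P = [[1]].
Insert 7: appended to row 1. P = [[1, 7]].
Insert 3: 3 bumps 7 from row 1; 7 starts row 2. P = [[1, 3], [7]].
Insert 6: appended to row 1. P = [[1, 3, 6], [7]].
Insert 2: 2 bumps 3 from row 1; 3 bumps 7 from row 2; 7 starts row 3. P = [[1, 2, 6], [3], [7]].
Insert 5: 5 bumps 6 from row 1; 6 appends to row 2. P = [[1, 2, 5], [3, 6], [7]].
Insert 4: 4 bumps 5 from row 1; 5 bumps 6 from row 2; 6 bumps 7 from row 3; 7 starts row 4. P = [[1, 2, 4], [3, 5], [6], [7]].

So P = [[1, 2, 4], [3, 5], [6], [7]].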